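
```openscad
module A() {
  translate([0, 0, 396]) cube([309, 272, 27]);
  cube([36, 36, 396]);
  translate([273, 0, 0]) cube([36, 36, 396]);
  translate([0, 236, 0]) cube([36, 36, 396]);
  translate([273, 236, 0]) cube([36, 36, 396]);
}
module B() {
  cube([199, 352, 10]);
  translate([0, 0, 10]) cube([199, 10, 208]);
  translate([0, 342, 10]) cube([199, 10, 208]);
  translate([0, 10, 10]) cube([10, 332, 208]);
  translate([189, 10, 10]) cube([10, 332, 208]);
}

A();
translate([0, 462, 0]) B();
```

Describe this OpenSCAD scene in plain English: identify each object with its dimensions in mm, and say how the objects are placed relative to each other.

A is a four-legged stool. The seat is 309×272 mm, 27 mm thick, top at z = 423 mm. It stands on four square legs, each 36×36 mm in cross-section, from z = 0 to the seat underside, each flush with a corner of the seat.

B is an open-topped rectangular box: outside dimensions 199×352×218 mm, with a uniform wall and base thickness of 10 mm. The base is a full 199×352 slab on the floor; four walls sit on top of the base. The front and back walls (the −y and +y sides) span the full width; the two side walls fit between them.

The open box is on the floor beside the stool on its +y side.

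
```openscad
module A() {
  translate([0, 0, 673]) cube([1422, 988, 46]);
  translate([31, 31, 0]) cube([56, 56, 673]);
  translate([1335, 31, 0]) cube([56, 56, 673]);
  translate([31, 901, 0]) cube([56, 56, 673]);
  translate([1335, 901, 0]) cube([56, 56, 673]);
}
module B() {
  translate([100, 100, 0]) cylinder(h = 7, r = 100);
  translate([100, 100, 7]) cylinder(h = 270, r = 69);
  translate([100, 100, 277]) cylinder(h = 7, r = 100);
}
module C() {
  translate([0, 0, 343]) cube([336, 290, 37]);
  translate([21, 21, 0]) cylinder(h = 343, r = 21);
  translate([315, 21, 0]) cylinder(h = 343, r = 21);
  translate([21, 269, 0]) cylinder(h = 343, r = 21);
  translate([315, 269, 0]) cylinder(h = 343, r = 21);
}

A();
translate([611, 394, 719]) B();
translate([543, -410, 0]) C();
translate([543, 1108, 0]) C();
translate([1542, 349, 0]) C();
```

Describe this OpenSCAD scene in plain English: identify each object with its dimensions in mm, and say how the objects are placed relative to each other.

A is a table with a 1422×988 mm rectangular top, 46 mm thick, top surface at z = 719 mm, supported by four 56×56 mm square legs, each inset 31 mm from the nearest pair of top edges, running from the floor.

B is a spool: two coaxial disc flanges of radius 100 mm and thickness 7 mm, joined by a core cylinder of radius 69 mm and height 270 mm. The lower flange rests on z = 0 and the three cylinders share a vertical axis.

C is a four-legged stool. The seat is a 336×290×37 mm slab whose top surface is at z = 380 mm; four round legs, each 42 mm in diameter, run from the floor (z = 0) to the underside of the seat, each leg's axis is inset half a diameter from the nearest pair of seat edges (so the leg's bounding box is flush with the corner).

The spool is on top of the table, centred. Three stools sit around the table at the −y, +y, +x sides.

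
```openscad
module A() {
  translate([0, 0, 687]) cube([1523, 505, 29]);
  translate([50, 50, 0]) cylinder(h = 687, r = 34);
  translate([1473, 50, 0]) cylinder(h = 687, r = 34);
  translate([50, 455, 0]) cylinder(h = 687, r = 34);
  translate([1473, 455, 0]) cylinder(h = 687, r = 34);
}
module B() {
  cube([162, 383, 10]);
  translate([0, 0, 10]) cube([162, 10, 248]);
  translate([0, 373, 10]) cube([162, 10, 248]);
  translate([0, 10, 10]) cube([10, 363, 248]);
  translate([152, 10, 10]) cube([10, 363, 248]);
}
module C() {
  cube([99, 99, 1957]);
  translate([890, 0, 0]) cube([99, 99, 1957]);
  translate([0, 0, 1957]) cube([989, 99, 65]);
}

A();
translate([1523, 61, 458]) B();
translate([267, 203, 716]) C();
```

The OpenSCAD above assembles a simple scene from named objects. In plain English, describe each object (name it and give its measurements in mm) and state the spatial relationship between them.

A is a rectangular dining table. The top is 1523×505×29 mm with its upper surface at z = 716 mm. It stands on four round legs of 68 mm diameter, each leg's bounding box inset 16 mm from the nearest pair of top edges, running from the floor to the underside of the top.

B is an open storage box with external size 162×383×258 mm and wall thickness 10 mm (the base is also 10 mm thick). The base covers the whole footprint; the four walls stand on the base, with the y-facing walls full-width and the x-facing walls fitting between their inner faces.

C is a rectangular door frame: two vertical jambs of 99×99 mm section, 1957 mm tall, with a clear opening 791 mm wide between their inner faces. A header 65 mm tall and 99 mm deep lies on top of the jambs and spans the full outside width.

The open box is beside the table with their tops flush at z = 716. The door frame is on top of the table, centred.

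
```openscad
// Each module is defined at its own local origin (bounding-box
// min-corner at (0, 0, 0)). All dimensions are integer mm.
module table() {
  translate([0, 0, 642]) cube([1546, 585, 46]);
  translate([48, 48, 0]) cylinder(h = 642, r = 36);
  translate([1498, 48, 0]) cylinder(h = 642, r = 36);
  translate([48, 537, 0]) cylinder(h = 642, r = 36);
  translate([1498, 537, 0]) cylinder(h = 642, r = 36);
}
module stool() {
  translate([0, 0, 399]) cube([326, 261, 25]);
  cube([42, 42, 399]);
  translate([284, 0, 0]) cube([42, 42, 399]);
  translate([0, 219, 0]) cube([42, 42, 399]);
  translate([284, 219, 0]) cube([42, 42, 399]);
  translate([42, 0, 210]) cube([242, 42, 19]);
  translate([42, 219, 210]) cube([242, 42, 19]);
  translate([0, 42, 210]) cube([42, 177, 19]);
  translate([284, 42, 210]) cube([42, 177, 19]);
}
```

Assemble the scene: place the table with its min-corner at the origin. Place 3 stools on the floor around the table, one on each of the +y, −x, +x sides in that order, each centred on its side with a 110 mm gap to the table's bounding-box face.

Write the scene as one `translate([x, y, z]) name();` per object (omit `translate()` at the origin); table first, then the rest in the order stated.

table();
translate([610, 695, 0]) stool();
translate([-436, 162, 0]) stool();
translate([1656, 162, 0]) stool();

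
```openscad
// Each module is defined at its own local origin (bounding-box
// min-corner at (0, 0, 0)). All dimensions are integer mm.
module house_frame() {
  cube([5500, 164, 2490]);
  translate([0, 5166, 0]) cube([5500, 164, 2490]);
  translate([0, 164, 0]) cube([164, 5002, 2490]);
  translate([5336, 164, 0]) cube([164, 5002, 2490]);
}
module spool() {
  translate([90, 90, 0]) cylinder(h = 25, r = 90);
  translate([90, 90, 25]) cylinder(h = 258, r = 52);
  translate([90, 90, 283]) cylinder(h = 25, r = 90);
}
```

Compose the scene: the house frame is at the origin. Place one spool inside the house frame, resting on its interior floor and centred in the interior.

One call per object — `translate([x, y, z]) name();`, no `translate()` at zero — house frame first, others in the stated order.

house_frame();
translate([2660, 2575, 0]) spool();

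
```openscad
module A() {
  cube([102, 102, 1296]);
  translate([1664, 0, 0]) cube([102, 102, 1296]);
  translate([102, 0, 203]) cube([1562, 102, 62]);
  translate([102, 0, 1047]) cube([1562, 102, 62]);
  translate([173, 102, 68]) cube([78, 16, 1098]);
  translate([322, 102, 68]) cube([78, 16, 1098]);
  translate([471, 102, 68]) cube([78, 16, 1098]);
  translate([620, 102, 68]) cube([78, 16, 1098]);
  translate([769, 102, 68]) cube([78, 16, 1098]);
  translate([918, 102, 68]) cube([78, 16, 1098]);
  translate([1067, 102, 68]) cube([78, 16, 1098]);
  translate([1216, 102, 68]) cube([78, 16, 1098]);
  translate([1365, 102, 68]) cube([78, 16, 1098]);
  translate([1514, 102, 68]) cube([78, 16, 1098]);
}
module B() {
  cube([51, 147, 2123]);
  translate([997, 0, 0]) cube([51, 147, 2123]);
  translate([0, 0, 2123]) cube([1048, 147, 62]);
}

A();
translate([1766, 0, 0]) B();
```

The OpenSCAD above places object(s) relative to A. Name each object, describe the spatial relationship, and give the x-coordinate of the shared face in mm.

The fence section's +x face and the door frame's −x face are both at x = 1766 mm.

A is a fence section. B is a door frame. The door frame is against the fence section's +x side, with their −y faces flush. The x-coordinate of the shared face is 1766 mm.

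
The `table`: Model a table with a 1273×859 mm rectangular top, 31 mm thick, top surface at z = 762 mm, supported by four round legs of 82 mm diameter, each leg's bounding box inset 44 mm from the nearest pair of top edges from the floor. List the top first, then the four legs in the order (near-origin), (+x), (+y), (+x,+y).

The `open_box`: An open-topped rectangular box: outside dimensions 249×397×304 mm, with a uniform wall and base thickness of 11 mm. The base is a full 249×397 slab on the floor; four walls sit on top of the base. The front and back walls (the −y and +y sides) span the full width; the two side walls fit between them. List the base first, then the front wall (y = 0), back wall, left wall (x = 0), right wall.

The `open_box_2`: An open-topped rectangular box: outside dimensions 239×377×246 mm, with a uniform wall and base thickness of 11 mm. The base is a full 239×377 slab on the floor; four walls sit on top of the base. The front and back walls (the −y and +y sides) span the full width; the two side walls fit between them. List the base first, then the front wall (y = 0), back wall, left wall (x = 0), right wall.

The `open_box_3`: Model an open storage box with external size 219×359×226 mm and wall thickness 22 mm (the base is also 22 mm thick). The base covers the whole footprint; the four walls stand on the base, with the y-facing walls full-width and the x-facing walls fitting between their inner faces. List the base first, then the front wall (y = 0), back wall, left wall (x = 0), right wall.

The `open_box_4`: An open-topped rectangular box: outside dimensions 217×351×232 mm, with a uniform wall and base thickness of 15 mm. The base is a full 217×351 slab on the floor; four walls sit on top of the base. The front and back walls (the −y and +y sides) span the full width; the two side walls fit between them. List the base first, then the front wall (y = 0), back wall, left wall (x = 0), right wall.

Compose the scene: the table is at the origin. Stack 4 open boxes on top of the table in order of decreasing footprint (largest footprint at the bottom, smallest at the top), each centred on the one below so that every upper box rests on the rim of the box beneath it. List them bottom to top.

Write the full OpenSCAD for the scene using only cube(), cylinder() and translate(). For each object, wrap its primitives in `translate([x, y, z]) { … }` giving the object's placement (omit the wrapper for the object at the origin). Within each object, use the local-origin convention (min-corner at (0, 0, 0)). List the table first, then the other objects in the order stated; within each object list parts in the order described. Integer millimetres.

translate([0, 0, 731]) cube([1273, 859, 31]);
translate([85, 85, 0]) cylinder(h = 731, r = 41);
translate([1188, 85, 0]) cylinder(h = 731, r = 41);
translate([85, 774, 0]) cylinder(h = 731, r = 41);
translate([1188, 774, 0]) cylinder(h = 731, r = 41);
translate([512, 231, 762]) {
  cube([249, 397, 11]);
  translate([0, 0, 11]) cube([249, 11, 293]);
  translate([0, 386, 11]) cube([249, 11, 293]);
  translate([0, 11, 11]) cube([11, 375, 293]);
  translate([238, 11, 11]) cube([11, 375, 293]);
}
translate([517, 241, 1066]) {
  cube([239, 377, 11]);
  translate([0, 0, 11]) cube([239, 11, 235]);
  translate([0, 366, 11]) cube([239, 11, 235]);
  translate([0, 11, 11]) cube([11, 355, 235]);
  translate([228, 11, 11]) cube([11, 355, 235]);
}
translate([527, 250, 1312]) {
  cube([219, 359, 22]);
  translate([0, 0, 22]) cube([219, 22, 204]);
  translate([0, 337, 22]) cube([219, 22, 204]);
  translate([0, 22, 22]) cube([22, 315, 204]);
  translate([197, 22, 22]) cube([22, 315, 204]);
}
translate([528, 254, 1538]) {
  cube([217, 351, 15]);
  translate([0, 0, 15]) cube([217, 15, 217]);
  translate([0, 336, 15]) cube([217, 15, 217]);
  translate([0, 15, 15]) cube([15, 321, 217]);
  translate([202, 15, 15]) cube([15, 321, 217]);
}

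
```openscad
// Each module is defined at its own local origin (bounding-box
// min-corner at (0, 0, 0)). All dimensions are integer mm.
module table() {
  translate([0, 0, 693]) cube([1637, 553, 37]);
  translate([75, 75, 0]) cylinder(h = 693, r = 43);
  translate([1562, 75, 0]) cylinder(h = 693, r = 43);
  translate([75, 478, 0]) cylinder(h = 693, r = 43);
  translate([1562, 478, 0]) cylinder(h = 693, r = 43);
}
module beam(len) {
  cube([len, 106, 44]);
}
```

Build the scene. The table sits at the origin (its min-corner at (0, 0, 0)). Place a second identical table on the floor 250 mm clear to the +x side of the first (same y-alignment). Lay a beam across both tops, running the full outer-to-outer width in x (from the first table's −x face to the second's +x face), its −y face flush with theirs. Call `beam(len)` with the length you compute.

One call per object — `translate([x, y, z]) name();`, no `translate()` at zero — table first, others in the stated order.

table();
translate([1887, 0, 0]) table();
translate([0, 0, 730]) beam(3524);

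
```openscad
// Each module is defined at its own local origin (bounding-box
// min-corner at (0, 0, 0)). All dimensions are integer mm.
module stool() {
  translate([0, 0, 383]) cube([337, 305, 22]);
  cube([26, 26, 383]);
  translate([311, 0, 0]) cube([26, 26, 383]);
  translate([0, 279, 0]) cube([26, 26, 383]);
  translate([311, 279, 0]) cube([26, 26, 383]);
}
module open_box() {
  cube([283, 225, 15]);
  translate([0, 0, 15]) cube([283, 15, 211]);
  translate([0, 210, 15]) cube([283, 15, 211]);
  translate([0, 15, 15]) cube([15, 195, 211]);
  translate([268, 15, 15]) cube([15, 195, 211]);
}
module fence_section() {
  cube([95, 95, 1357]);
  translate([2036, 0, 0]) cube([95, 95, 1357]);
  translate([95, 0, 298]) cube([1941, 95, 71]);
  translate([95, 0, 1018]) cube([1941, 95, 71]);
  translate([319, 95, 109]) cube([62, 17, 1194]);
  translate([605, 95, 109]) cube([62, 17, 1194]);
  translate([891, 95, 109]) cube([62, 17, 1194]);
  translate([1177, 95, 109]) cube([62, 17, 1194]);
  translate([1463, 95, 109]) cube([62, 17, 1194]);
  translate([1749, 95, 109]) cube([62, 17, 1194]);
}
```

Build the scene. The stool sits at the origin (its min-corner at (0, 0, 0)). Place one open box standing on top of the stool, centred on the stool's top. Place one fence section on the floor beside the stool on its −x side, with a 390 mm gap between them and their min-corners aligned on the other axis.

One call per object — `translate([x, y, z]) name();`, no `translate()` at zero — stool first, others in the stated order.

stool();
translate([27, 40, 405]) open_box();
translate([-2521, 0, 0]) fence_section();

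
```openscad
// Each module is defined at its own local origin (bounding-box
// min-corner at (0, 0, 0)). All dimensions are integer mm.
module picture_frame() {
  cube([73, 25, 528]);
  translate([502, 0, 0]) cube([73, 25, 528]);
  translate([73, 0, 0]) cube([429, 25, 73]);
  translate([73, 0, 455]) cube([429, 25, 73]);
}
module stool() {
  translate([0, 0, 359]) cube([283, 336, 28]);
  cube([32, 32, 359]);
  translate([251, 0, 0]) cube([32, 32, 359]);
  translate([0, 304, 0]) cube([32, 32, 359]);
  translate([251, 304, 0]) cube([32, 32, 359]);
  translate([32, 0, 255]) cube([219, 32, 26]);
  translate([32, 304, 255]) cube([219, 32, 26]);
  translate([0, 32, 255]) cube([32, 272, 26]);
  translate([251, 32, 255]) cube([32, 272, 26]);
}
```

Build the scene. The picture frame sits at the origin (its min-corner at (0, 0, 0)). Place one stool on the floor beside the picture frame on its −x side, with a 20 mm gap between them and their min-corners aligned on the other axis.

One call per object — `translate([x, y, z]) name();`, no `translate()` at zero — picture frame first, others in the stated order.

picture_frame();
translate([-303, 0, 0]) stool();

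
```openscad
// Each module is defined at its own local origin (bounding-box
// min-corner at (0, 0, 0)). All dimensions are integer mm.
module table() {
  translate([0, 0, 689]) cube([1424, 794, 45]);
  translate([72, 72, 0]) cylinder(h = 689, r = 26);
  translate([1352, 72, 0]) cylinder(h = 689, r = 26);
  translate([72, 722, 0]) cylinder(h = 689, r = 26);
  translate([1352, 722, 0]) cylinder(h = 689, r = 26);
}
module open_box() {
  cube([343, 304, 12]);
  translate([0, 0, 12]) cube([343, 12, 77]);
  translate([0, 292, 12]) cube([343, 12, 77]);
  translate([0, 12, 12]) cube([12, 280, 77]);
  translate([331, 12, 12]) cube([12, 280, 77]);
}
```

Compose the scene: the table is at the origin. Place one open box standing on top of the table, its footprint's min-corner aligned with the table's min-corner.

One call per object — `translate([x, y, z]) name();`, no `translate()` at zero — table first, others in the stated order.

table();
translate([0, 0, 734]) open_box();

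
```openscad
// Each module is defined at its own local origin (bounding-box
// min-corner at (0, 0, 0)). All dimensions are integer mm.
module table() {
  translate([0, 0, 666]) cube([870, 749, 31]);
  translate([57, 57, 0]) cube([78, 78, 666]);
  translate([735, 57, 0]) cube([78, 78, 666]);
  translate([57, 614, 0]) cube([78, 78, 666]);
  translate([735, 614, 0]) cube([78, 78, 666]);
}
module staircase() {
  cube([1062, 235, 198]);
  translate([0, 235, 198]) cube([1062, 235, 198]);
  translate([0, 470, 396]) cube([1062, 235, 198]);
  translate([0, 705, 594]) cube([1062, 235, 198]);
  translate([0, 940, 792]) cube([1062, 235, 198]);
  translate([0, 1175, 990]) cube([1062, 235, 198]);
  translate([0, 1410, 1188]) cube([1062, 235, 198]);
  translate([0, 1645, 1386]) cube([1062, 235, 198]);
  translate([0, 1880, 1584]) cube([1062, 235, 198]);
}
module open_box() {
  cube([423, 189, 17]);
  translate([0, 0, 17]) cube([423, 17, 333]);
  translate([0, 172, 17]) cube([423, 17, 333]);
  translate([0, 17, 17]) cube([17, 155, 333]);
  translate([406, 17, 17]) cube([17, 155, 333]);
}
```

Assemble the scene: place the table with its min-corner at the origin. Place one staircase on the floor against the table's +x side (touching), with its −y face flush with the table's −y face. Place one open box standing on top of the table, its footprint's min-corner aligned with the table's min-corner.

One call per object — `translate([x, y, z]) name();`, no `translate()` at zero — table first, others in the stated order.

table();
translate([870, 0, 0]) staircase();
translate([0, 0, 697]) open_box();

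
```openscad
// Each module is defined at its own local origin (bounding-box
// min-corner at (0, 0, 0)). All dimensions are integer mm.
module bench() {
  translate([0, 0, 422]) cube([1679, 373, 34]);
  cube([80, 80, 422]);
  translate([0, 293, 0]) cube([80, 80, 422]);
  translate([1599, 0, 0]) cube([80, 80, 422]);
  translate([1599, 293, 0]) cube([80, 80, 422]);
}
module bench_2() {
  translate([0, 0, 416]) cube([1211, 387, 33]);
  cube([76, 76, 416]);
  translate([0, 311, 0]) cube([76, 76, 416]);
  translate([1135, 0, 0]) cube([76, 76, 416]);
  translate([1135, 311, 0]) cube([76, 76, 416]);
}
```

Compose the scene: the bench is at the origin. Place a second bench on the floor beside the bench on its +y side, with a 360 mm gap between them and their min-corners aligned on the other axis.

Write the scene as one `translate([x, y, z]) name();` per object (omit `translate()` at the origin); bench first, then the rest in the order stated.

bench();
translate([0, 733, 0]) bench_2();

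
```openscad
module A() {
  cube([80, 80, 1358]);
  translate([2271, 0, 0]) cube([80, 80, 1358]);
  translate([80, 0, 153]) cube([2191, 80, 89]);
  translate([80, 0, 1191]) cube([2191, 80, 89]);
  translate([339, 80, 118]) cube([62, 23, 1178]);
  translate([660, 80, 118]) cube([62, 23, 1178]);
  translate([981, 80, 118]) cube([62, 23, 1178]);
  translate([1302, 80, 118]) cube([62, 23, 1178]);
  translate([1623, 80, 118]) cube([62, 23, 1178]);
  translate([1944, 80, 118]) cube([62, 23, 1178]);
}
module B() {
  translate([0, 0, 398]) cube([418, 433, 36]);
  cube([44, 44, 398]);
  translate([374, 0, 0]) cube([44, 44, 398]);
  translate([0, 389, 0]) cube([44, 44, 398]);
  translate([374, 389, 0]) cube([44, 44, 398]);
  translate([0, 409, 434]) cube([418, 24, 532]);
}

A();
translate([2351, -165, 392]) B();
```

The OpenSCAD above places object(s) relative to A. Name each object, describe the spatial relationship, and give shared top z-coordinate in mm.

A is a fence section. B is a chair. The chair is beside the fence section with their tops flush at z = 1358. The shared top z-coordinate is 1358 mm.

Both tops at z = 1358 mm.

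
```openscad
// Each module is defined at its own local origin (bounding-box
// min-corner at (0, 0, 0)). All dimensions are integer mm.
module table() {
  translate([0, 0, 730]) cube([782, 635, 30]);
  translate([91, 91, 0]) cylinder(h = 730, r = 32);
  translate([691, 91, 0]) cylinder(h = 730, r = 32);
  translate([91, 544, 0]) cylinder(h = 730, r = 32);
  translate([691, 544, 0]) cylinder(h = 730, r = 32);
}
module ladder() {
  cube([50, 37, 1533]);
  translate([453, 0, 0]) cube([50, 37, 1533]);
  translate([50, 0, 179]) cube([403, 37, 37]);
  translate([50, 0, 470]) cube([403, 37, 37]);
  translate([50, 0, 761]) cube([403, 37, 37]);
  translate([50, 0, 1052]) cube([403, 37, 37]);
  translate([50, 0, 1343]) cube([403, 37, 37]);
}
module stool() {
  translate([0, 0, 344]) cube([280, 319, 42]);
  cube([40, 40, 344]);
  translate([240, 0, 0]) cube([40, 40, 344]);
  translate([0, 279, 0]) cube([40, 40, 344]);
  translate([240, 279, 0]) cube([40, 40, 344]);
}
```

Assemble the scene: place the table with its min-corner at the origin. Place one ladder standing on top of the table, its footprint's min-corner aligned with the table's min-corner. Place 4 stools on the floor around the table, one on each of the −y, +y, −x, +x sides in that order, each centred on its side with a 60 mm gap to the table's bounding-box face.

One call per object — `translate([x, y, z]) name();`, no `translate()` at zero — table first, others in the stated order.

table();
translate([0, 0, 760]) ladder();
translate([251, -379, 0]) stool();
translate([251, 695, 0]) stool();
translate([-340, 158, 0]) stool();
translate([842, 158, 0]) stool();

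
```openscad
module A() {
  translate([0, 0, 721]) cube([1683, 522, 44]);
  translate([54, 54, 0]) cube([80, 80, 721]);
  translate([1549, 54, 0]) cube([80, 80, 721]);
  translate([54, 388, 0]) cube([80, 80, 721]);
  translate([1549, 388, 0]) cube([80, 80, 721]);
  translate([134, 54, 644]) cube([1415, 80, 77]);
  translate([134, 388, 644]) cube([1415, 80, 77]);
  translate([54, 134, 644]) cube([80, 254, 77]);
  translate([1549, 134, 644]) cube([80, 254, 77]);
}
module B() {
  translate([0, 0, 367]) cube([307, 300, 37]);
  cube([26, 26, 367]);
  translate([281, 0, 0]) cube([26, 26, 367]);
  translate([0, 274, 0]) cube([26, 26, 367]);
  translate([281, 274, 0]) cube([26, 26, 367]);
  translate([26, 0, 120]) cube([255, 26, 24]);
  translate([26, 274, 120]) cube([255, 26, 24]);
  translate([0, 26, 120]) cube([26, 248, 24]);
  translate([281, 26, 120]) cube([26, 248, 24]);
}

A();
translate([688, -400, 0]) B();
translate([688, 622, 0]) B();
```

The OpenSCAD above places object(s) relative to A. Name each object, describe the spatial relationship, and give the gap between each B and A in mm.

A is a table. B is a stool. Two stools sit around the table at the −y, +y sides. The gap between each stool and the table is 100 mm.

Each stool's nearest face is 100 mm from the table's bounding box.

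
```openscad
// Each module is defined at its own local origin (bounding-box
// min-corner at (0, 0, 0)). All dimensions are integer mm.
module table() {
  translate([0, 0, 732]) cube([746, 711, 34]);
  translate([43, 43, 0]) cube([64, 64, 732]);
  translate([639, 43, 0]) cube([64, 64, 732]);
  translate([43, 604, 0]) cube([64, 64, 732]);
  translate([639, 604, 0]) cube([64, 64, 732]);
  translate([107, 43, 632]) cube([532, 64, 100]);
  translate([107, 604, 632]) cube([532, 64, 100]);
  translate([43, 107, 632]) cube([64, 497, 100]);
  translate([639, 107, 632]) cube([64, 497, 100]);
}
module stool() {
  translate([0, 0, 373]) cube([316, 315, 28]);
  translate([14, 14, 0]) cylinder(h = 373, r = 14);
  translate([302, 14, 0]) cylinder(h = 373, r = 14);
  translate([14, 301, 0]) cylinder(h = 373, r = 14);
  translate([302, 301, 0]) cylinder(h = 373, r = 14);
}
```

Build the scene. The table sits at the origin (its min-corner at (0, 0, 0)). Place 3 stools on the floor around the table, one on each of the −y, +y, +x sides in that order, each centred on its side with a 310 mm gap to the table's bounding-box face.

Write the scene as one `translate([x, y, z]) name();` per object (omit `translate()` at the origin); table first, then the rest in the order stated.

table();
translate([215, -625, 0]) stool();
translate([215, 1021, 0]) stool();
translate([1056, 198, 0]) stool();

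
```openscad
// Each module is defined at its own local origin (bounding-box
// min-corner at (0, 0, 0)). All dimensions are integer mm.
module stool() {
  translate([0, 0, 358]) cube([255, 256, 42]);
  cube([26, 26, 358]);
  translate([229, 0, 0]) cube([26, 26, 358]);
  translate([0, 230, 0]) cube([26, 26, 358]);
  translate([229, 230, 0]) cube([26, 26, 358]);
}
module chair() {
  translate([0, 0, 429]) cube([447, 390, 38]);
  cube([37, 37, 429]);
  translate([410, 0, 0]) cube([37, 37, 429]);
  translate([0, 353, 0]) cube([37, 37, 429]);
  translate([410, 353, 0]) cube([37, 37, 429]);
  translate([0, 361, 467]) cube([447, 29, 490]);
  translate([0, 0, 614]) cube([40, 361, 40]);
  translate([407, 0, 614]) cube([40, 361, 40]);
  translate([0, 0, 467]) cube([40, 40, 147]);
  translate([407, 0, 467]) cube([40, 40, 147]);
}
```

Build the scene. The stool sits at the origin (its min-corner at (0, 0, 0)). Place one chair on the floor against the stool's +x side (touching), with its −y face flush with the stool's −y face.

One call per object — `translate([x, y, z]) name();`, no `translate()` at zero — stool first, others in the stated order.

stool();
translate([255, 0, 0]) chair();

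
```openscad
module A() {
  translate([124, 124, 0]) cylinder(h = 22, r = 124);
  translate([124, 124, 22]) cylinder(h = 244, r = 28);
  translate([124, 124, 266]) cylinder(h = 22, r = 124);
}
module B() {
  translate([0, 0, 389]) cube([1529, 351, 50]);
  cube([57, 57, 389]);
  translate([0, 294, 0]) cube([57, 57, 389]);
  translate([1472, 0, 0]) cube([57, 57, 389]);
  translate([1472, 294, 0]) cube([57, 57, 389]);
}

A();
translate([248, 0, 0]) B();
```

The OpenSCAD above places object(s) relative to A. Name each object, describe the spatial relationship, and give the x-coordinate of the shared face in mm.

A is a spool. B is a bench. The bench is against the spool's +x side, with their −y faces flush. The x-coordinate of the shared face is 248 mm.

The spool's +x face and the bench's −x face are both at x = 248 mm.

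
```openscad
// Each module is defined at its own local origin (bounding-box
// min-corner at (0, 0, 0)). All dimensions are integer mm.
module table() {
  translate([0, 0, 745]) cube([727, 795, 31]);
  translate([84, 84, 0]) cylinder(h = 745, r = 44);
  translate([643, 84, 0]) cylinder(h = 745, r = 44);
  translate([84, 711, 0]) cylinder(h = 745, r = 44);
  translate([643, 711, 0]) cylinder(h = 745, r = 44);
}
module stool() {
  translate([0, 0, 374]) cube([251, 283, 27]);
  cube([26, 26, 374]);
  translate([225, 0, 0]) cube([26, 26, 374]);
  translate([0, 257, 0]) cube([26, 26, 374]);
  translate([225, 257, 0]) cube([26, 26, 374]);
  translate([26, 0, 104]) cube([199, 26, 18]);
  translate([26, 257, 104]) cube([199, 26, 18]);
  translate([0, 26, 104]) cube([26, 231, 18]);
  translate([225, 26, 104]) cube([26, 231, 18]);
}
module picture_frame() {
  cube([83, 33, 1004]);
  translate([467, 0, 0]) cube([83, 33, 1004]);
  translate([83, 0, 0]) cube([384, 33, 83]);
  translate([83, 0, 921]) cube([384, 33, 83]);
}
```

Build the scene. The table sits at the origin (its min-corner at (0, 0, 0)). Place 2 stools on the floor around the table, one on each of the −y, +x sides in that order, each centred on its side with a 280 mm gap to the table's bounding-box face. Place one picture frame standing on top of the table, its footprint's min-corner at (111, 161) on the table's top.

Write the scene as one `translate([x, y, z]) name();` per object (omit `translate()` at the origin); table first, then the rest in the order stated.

table();
translate([238, -563, 0]) stool();
translate([1007, 256, 0]) stool();
translate([111, 161, 776]) picture_frame();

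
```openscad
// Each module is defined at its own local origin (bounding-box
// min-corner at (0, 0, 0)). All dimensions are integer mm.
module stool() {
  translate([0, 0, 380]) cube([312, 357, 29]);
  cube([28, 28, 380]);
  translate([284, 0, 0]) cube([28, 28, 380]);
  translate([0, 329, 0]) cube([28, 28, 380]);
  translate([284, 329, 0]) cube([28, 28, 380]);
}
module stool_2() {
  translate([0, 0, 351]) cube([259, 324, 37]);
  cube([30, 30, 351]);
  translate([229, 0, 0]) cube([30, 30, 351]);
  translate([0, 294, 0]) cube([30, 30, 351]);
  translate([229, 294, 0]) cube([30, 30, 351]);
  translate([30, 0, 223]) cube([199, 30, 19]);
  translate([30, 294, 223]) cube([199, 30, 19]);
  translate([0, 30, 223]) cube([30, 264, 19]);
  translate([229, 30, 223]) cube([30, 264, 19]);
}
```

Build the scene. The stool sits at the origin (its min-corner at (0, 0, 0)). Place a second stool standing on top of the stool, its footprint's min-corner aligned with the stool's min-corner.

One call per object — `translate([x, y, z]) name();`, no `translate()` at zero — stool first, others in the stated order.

stool();
translate([0, 0, 409]) stool_2();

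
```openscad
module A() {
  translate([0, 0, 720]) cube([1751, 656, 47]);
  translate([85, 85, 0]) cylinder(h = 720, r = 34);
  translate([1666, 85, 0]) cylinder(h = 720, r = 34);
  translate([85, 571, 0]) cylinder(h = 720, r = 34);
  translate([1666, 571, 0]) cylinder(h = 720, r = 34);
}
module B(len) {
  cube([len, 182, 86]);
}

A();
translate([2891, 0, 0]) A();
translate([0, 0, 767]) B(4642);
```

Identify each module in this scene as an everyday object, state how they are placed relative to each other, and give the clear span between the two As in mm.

Second table starts at x = 2891; first ends at x = 1751; clear span = 2891 − 1751 = 1140 mm.

A is a table. B is a beam. A beam spans the tops of two tables. The clear span between the two tables is 1140 mm.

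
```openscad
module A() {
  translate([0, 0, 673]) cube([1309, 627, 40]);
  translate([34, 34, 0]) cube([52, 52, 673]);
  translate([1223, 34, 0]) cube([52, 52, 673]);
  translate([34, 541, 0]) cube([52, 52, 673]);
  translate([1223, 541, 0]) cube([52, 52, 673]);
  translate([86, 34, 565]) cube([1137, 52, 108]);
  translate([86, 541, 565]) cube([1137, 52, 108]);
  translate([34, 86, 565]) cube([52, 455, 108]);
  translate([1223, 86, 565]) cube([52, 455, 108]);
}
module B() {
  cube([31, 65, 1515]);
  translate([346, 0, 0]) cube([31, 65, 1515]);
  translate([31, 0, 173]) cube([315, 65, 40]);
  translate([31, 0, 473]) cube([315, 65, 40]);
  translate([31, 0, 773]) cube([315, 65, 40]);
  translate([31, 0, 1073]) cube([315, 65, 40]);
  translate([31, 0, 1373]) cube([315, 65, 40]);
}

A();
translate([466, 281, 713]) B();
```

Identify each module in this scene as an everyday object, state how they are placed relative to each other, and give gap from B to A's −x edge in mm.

The ladder's min-x is at 466; the table's min-x is 0; gap = 466 mm.

A is a table. B is a ladder. The ladder is on top of the table, centred. The gap from the ladder to the table's −x edge is 466 mm.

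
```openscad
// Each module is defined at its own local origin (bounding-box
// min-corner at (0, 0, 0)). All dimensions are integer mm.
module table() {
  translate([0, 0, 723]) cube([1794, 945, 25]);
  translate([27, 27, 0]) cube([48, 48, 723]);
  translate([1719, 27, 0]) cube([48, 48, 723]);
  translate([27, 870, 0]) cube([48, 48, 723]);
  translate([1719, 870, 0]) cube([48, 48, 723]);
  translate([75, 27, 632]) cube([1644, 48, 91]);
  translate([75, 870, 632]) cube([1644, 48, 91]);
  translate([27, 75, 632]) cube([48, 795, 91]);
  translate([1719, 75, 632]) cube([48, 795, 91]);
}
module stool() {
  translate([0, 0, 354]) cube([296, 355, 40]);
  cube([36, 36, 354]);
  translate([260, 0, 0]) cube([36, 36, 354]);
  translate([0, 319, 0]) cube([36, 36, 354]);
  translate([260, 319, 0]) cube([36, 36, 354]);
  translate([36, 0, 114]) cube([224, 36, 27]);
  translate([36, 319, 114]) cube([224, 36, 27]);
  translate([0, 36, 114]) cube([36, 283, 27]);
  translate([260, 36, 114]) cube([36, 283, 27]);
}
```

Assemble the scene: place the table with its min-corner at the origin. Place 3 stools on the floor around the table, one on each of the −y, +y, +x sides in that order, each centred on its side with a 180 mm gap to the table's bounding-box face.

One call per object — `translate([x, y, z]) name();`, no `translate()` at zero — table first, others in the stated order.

table();
translate([749, -535, 0]) stool();
translate([749, 1125, 0]) stool();
translate([1974, 295, 0]) stool();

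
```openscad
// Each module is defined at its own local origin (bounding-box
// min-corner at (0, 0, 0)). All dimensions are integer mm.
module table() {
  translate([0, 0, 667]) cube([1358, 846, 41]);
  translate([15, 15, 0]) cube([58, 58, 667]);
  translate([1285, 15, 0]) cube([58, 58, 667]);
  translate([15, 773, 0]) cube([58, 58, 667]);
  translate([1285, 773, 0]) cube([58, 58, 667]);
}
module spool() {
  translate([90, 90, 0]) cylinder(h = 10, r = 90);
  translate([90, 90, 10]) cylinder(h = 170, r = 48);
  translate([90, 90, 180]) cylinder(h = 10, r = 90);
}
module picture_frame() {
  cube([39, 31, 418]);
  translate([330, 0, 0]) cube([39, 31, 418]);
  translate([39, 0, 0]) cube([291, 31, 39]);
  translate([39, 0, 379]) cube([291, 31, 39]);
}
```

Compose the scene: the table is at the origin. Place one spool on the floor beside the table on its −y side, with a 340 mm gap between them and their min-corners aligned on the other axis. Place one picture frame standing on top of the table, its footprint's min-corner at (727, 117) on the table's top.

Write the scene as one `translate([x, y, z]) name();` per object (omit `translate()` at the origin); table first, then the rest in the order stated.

table();
translate([0, -520, 0]) spool();
translate([727, 117, 708]) picture_frame();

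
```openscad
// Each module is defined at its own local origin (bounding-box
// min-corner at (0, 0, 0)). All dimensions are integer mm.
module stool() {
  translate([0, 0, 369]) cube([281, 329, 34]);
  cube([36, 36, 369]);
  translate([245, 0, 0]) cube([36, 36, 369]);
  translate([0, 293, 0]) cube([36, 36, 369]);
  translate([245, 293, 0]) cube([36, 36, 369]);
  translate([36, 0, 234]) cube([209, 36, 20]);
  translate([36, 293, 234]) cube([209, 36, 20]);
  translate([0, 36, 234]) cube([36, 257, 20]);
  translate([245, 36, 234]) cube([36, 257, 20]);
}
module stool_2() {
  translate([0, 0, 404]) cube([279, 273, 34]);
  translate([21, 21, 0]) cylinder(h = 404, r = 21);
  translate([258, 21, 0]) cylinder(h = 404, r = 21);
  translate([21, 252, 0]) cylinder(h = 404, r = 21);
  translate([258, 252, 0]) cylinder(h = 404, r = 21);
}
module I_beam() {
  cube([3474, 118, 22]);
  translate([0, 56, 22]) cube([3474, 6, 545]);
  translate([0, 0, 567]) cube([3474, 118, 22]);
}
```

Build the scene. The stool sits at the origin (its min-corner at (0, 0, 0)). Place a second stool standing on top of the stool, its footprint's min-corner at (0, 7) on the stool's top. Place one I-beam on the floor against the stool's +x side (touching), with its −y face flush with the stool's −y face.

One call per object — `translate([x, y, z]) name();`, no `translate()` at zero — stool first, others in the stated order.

stool();
translate([0, 7, 403]) stool_2();
translate([281, 0, 0]) I_beam();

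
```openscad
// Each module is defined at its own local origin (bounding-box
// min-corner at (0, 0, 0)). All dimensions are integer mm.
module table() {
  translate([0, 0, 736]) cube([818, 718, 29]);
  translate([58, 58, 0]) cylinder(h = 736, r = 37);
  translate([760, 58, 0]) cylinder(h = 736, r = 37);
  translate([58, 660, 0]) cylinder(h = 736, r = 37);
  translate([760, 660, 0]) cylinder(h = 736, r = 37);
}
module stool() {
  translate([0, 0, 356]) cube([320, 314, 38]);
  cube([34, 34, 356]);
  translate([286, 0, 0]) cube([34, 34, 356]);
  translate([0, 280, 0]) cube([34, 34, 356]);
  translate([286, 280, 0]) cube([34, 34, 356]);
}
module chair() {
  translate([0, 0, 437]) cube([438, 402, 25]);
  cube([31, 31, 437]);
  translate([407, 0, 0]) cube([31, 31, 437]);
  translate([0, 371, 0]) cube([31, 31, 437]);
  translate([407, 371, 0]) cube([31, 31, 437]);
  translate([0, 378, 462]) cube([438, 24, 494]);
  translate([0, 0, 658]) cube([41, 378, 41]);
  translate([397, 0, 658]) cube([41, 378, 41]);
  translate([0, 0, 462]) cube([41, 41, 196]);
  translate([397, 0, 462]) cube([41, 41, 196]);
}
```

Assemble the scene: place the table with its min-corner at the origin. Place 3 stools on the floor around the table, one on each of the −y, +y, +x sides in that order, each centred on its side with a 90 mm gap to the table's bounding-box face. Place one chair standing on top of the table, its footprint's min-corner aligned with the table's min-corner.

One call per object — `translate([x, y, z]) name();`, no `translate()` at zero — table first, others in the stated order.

table();
translate([249, -404, 0]) stool();
translate([249, 808, 0]) stool();
translate([908, 202, 0]) stool();
translate([0, 0, 765]) chair();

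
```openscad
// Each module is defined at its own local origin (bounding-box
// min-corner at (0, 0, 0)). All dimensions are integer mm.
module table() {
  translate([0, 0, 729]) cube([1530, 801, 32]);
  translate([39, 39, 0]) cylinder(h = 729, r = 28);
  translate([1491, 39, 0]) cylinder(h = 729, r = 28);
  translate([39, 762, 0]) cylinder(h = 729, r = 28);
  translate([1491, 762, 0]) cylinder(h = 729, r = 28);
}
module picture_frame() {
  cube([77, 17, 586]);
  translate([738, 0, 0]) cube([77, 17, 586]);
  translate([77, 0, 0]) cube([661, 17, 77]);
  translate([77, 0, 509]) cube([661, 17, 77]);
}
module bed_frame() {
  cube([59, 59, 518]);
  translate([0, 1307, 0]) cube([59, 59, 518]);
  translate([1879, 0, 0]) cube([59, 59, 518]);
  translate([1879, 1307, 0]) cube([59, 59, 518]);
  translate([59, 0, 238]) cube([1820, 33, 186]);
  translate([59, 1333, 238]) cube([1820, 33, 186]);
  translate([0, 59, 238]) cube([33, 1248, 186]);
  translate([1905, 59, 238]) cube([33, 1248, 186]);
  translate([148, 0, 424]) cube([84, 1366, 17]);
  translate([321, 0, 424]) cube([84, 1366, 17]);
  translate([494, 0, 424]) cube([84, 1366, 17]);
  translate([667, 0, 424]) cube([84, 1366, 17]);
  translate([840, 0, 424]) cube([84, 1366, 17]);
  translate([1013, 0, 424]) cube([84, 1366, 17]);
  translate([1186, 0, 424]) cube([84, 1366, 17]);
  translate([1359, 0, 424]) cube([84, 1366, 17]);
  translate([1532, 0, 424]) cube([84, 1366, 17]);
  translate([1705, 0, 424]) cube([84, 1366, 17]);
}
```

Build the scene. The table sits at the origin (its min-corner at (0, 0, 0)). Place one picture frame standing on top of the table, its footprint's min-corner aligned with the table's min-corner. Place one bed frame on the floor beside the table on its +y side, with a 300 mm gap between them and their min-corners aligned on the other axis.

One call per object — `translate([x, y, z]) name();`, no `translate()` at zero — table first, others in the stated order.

table();
translate([0, 0, 761]) picture_frame();
translate([0, 1101, 0]) bed_frame();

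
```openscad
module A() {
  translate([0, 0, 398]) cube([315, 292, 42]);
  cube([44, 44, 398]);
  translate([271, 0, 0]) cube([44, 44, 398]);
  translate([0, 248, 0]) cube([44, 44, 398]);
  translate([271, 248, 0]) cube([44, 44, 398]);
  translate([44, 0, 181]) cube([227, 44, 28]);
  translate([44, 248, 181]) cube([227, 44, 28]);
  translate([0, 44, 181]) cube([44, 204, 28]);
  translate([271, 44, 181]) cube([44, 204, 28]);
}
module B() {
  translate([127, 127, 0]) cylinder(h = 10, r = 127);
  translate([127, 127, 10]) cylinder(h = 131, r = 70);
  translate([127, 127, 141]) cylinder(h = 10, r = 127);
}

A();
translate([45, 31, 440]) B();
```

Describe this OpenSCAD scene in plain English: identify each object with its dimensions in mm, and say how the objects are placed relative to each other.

A is a four-legged stool. The seat is 315×292 mm, 42 mm thick, top at z = 440 mm. It stands on four square legs, each 44×44 mm in cross-section, from z = 0 to the seat underside, each flush with a corner of the seat. Four stretchers, 44 mm wide and 28 mm tall, connect adjacent legs with their undersides at z = 181 mm, each running between the inner faces of the legs it joins and aligned with the legs' outer faces on the other axis.

B is a spool: two coaxial disc flanges of radius 127 mm and thickness 10 mm, joined by a core cylinder of radius 70 mm and height 131 mm. The lower flange rests on z = 0 and the three cylinders share a vertical axis.

The spool is on top of the stool.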